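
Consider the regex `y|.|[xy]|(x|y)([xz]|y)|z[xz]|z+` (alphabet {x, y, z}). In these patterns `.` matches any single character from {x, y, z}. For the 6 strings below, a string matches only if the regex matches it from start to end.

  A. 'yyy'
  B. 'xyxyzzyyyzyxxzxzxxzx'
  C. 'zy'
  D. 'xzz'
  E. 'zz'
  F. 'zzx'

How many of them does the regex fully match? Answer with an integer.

A. 'yyy' → no match
B → no match
C. 'zy' → no match
D. 'xzz' → no match
E. 'zz' → match
F. 'zzx' → no match
Total matched: 1

1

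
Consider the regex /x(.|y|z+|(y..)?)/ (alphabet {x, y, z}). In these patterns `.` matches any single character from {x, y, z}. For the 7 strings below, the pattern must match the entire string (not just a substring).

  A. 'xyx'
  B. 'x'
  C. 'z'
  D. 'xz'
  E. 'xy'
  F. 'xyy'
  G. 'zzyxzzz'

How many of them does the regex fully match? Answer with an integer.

A → no match
B → match
C → no match — must start with 'x'
D → match
E → match
F → no match
G → no match — must start with 'x'
Total matched: 3

3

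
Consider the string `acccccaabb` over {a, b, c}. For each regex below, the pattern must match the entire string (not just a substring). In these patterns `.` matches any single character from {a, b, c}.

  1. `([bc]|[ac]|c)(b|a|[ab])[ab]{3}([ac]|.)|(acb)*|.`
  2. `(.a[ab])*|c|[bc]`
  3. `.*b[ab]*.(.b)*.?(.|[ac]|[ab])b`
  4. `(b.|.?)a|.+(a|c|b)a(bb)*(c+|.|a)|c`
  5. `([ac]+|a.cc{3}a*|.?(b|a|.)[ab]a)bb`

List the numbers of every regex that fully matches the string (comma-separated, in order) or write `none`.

5

1 → no match
2 → no match
3 → no match
4 → no match
5 → match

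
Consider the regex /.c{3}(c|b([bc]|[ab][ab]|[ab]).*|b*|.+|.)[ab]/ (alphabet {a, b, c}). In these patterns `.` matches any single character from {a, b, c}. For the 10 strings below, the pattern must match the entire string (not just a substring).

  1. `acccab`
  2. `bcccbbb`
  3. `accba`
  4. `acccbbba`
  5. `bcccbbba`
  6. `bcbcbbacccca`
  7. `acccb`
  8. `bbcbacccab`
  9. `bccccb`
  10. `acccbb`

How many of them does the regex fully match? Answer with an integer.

7

1 → match
2 → match
3 → no match
4 → match
5 → match
6 → no match
7 → match
8 → no match
9 → match
10 → match
Total matched: 7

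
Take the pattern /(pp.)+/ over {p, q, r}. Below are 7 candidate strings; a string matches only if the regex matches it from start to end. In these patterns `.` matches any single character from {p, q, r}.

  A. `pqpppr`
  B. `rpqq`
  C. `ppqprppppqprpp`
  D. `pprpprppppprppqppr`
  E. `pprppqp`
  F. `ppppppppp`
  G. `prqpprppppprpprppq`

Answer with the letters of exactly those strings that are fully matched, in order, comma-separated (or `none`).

D, F

A. `pqpppr` → no match — must start with `pp`
B. `rpqq` → no match — must start with `pp`
C → no match
D → match
E. `pprppqp` → no match
F. `ppppppppp` → match
G → no match — must start with `pp`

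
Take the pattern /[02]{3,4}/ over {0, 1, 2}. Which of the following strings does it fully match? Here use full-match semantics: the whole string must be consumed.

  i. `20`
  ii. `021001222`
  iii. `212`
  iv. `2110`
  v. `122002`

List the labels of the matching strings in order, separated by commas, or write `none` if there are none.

none

i → no match
ii → no match
iii → no match
iv → no match
v → no match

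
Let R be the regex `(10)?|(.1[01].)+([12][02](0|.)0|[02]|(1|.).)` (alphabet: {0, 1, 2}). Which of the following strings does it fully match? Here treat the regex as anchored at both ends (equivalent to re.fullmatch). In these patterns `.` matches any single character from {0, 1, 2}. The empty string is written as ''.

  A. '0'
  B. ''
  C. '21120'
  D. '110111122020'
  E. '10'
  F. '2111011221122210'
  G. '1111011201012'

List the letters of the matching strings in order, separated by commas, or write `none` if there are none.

A → no match
B → match
C → match
D → match
E → match
F → match
G → match

B, C, D, E, F, G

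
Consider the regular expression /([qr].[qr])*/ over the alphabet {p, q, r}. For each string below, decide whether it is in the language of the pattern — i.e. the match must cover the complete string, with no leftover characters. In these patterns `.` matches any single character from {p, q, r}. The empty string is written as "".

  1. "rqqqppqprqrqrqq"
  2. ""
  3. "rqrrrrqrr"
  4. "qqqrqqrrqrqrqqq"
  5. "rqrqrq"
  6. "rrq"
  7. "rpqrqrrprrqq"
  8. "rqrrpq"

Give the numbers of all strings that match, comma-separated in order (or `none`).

1 → no match
2 → match
3 → match
4 → match
5 → match
6 → match
7 → match
8 → match

2, 3, 4, 5, 6, 7, 8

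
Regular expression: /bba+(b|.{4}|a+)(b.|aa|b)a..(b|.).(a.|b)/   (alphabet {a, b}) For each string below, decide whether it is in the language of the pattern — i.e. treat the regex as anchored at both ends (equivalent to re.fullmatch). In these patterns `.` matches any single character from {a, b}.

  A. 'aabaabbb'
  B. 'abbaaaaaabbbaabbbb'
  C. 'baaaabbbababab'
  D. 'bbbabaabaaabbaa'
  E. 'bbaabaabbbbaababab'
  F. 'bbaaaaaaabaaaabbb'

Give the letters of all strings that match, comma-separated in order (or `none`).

F

A. 'aabaabbb' → no match — must start with 'bba'
B → no match — must start with 'bba'
C → no match — must start with 'bba'
D → no match — must start with 'bba'
E → no match
F → match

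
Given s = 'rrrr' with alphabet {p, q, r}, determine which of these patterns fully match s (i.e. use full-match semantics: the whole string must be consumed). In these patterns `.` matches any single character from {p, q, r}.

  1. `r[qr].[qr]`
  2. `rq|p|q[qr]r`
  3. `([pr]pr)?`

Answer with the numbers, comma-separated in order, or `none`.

1 → match
2 → no match
3 → no match

1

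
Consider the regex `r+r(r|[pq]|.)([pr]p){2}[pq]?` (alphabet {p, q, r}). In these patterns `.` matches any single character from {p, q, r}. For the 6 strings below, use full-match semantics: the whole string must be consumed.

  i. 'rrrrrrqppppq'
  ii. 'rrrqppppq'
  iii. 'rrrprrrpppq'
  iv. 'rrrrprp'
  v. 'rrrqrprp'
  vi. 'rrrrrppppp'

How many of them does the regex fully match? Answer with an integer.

i → match
ii → match
iii → no match
iv → match
v → match
vi → match
Total matched: 5

5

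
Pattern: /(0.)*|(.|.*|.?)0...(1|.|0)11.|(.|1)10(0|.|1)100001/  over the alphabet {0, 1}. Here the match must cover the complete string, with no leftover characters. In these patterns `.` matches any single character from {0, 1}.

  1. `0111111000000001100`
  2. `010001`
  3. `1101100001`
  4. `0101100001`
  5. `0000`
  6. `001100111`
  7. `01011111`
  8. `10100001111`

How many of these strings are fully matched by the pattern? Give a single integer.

7

1 → no match
2 → match
3 → match
4 → match
5 → match
6 → match
7 → match
8 → match
Total matched: 7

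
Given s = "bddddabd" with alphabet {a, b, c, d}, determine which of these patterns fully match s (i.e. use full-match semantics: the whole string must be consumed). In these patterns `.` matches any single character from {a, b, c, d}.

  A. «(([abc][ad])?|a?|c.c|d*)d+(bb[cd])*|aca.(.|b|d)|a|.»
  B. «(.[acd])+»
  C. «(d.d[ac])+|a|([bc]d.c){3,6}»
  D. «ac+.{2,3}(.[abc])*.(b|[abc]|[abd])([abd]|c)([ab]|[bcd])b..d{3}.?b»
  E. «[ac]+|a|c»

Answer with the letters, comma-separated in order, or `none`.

A → no match
B → match
C → no match
D → no match — must start with "ac"
E → no match

B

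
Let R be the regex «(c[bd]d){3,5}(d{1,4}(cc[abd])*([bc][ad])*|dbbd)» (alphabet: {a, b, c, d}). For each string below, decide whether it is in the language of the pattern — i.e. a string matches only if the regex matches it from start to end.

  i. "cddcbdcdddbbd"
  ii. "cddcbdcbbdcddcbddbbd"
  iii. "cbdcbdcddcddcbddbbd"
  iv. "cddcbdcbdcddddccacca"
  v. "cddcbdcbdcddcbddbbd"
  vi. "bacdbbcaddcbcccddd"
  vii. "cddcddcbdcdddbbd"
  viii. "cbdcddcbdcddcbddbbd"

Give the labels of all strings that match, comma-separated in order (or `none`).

i, iii, iv, v, vii, viii

i → match
ii → no match
iii → match
iv → match
v → match
vi → no match — must start with "c"
vii → match
viii → match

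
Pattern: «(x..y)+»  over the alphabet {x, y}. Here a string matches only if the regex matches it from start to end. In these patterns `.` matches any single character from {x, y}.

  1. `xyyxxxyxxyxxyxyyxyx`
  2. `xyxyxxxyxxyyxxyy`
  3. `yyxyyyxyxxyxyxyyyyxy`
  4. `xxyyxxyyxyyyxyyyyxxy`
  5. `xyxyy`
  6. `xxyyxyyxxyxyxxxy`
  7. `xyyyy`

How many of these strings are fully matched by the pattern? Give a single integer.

1

1 → no match — must end with `y`
2 → match
3 → no match — must start with `x`
4 → no match
5 → no match
6 → no match
7 → no match
Total matched: 1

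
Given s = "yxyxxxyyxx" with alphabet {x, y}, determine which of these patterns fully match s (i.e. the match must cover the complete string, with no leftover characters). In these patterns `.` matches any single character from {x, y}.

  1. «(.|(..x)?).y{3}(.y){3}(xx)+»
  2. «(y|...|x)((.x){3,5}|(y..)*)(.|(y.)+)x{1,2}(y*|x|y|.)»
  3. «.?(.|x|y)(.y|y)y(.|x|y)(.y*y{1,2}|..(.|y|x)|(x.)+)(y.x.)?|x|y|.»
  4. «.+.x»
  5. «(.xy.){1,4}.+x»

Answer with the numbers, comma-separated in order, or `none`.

4, 5

1 → no match
2 → no match
3 → no match
4 → match
5 → match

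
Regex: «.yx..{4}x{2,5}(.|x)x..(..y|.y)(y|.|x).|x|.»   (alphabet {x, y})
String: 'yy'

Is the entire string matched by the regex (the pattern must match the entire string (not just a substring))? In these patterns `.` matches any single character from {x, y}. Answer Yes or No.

No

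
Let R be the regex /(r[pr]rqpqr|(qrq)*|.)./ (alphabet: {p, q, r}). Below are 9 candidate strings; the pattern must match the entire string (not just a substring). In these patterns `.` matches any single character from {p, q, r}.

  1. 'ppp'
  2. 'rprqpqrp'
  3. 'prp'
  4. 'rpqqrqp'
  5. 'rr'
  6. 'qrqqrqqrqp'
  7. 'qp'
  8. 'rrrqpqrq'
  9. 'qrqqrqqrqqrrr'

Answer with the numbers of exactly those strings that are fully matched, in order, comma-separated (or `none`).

2, 5, 6, 7, 8

1 → no match
2 → match
3 → no match
4 → no match
5 → match
6 → match
7 → match
8 → match
9 → no match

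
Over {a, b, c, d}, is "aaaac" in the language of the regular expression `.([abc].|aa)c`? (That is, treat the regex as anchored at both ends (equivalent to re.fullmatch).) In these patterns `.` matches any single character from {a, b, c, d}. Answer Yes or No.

No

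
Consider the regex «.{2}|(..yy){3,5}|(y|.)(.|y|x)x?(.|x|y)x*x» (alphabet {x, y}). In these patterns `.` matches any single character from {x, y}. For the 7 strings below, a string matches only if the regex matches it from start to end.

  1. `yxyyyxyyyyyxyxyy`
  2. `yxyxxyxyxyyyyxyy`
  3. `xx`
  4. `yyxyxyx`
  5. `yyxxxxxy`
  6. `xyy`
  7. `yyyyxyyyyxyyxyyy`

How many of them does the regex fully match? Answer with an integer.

2

1 → no match
2 → no match
3. `xx` → match
4. `yyxyxyx` → no match
5. `yyxxxxxy` → no match
6. `xyy` → no match
7 → match
Total matched: 2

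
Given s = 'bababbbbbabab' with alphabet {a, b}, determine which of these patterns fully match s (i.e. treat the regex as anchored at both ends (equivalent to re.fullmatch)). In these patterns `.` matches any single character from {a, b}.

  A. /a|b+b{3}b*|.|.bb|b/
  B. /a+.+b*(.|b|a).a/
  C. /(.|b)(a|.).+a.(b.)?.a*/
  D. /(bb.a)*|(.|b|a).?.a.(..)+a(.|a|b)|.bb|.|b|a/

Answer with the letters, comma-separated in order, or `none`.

A → no match
B → no match — must start with 'a'
C → no match
D → match

D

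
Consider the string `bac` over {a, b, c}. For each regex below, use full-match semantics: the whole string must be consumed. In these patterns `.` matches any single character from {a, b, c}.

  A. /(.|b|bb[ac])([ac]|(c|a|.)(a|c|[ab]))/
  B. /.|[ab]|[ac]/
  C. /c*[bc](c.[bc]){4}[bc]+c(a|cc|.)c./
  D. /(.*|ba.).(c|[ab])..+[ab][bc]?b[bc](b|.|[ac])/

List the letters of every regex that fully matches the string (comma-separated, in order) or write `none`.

A → match
B → no match
C → no match
D → no match

A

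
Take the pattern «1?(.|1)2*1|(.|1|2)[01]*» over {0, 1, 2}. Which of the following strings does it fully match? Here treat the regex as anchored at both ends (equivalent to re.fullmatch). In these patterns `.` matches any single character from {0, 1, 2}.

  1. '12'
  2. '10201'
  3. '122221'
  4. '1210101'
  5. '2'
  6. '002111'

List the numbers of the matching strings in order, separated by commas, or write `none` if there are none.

1. '12' → no match
2. '10201' → no match
3. '122221' → match
4. '1210101' → no match
5. '2' → match
6. '002111' → no match

3, 5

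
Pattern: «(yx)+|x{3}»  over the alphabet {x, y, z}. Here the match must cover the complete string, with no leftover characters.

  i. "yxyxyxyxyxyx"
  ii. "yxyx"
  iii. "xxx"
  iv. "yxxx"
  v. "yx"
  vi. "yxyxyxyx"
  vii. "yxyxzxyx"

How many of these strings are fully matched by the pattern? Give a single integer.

5

i → match
ii → match
iii → match
iv → no match
v → match
vi → match
vii → no match
Total matched: 5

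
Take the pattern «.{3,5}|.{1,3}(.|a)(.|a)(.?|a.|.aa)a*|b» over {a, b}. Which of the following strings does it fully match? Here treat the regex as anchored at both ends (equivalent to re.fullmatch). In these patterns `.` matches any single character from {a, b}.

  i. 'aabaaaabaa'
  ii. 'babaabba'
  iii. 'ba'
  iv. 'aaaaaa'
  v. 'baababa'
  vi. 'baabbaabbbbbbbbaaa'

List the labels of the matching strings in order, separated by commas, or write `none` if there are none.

i → no match
ii → no match
iii → no match
iv → match
v → match
vi → no match

iv, v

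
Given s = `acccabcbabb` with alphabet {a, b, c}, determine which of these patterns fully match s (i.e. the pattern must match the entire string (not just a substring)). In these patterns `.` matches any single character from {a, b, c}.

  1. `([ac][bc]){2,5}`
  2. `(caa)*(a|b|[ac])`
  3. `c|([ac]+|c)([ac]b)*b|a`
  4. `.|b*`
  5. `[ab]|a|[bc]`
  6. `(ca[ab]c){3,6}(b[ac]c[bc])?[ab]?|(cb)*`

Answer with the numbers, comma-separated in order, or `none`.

1 → no match
2 → no match
3 → match
4 → no match
5 → no match
6 → no match

3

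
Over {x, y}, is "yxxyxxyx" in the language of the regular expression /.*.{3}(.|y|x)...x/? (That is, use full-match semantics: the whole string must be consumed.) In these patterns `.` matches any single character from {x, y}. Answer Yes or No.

Yes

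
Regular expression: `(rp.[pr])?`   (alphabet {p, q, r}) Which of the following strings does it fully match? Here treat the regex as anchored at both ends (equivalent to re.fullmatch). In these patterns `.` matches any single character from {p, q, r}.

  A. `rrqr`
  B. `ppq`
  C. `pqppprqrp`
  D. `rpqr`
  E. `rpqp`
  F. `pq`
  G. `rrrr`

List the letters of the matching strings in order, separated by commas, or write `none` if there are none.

D, E

A → no match
B → no match
C → no match
D → match
E → match
F → no match
G → no match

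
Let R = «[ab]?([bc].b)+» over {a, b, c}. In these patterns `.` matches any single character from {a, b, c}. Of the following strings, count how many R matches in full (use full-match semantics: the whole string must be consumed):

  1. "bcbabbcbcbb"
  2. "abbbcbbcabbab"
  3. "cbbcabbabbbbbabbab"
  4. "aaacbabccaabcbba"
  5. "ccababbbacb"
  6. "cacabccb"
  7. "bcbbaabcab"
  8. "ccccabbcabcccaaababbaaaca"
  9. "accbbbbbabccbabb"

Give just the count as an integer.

2

1 → no match
2 → match
3 → match
4 → no match — must end with "b"
5 → no match
6 → no match
7 → no match
8 → no match — must end with "b"
9 → no match
Total matched: 2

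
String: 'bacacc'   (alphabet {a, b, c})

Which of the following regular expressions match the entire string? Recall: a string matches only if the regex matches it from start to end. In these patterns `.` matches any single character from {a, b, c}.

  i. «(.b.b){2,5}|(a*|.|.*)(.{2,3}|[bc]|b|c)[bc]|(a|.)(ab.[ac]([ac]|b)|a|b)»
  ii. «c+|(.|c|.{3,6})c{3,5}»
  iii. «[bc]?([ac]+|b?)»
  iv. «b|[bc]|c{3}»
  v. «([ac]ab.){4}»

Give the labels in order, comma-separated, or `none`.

i → match
ii → no match
iii → match
iv → no match
v → no match

i, iii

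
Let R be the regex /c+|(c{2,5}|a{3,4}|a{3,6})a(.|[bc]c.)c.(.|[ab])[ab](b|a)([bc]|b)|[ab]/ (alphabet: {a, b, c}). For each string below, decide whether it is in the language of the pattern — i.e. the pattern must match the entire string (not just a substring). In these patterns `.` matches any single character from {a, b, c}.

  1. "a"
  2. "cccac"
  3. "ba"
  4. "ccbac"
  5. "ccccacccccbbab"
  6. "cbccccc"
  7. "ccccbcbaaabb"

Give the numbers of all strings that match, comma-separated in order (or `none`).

1, 5

1 → match
2 → no match
3 → no match
4 → no match
5 → match
6 → no match
7 → no match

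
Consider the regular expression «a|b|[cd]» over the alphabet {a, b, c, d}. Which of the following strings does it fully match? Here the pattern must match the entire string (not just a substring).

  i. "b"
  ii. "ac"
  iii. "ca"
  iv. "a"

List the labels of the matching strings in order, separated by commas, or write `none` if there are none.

i → match
ii → no match
iii → no match
iv → match

i, iv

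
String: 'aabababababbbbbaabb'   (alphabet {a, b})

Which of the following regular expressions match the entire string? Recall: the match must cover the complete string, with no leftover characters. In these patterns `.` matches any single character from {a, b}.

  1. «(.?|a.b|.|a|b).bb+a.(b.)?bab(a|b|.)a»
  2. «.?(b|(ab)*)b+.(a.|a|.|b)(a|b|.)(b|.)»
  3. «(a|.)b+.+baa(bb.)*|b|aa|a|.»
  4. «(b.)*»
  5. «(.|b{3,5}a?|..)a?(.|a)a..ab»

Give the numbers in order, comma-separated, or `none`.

1 → no match — must end with 'a'
2 → match
3 → no match
4 → no match
5 → no match — must end with 'ab'

2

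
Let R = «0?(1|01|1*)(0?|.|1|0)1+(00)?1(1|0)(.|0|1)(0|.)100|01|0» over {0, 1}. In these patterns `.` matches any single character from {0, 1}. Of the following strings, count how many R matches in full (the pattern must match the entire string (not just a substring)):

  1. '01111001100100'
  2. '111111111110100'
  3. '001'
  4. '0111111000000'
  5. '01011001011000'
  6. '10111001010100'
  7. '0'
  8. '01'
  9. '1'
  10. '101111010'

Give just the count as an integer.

5

1 → match
2 → match
3 → no match
4 → no match
5 → no match
6 → match
7 → match
8 → match
9 → no match
10 → no match
Total matched: 5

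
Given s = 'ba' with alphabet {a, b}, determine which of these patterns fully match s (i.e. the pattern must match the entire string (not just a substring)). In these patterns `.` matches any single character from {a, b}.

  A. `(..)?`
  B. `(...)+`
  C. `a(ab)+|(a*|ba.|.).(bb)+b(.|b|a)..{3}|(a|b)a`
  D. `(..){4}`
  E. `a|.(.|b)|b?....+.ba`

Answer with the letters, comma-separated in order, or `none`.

A → match
B → no match
C → match
D → no match
E → match

A, C, E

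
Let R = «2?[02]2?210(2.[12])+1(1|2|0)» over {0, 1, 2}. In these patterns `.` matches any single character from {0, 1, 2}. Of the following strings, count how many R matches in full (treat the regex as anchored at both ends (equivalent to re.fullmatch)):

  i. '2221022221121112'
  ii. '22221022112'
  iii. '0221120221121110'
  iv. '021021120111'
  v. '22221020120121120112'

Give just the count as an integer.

i → match
ii. '22221022112' → match
iii → no match
iv. '021021120111' → match
v → match
Total matched: 4

4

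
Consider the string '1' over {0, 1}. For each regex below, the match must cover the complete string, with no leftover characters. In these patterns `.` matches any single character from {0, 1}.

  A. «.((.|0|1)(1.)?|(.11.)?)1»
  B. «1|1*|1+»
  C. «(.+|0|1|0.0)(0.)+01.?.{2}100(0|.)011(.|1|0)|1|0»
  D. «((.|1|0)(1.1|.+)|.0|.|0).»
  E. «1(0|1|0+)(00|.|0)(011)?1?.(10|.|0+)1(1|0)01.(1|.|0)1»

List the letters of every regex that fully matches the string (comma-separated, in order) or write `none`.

A → no match
B → match
C → match
D → no match
E → no match

B, C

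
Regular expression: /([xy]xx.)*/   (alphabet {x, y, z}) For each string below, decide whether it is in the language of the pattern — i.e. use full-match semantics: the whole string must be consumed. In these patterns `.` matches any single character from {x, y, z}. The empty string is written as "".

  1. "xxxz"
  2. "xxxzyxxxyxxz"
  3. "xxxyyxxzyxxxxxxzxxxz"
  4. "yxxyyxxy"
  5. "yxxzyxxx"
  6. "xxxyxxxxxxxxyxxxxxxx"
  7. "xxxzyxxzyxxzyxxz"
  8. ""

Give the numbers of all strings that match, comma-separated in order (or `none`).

1, 2, 3, 4, 5, 6, 7, 8

1 → match
2 → match
3 → match
4 → match
5 → match
6 → match
7 → match
8 → match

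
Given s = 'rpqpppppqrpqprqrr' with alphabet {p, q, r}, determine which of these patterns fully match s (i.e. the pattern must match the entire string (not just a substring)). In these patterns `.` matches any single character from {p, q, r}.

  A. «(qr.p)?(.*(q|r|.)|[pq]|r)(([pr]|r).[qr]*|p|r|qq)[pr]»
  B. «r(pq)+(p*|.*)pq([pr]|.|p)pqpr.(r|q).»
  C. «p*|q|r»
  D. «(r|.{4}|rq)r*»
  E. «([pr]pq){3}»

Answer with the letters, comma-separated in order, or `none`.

A, B

A → match
B → match
C → no match
D → no match
E → no match — must end with 'pq'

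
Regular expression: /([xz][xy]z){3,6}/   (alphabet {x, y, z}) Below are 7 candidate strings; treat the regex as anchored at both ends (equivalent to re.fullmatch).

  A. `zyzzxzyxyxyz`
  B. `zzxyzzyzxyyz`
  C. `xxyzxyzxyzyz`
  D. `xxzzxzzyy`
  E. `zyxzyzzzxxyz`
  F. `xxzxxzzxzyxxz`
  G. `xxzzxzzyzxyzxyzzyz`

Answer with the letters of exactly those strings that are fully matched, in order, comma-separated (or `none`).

A → no match
B → no match
C → no match
D → no match — must end with `z`
E → no match
F → no match
G → match

G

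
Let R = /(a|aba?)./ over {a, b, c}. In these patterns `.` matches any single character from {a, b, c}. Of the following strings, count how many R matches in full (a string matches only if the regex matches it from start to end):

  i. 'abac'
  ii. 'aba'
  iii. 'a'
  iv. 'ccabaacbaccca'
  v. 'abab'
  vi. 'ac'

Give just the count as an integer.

4

i. 'abac' → match
ii. 'aba' → match
iii. 'a' → no match
iv → no match
v. 'abab' → match
vi. 'ac' → match
Total matched: 4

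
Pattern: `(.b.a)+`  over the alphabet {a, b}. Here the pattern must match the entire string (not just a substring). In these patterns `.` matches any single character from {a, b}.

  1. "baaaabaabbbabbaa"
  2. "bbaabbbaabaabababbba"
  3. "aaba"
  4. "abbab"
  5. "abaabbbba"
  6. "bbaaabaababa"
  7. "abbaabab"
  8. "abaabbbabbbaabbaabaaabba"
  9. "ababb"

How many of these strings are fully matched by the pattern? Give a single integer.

1

1 → no match
2 → no match
3. "aaba" → no match
4. "abbab" → no match — must end with "a"
5. "abaabbbba" → no match
6. "bbaaabaababa" → no match
7. "abbaabab" → no match — must end with "a"
8 → match
9. "ababb" → no match — must end with "a"
Total matched: 1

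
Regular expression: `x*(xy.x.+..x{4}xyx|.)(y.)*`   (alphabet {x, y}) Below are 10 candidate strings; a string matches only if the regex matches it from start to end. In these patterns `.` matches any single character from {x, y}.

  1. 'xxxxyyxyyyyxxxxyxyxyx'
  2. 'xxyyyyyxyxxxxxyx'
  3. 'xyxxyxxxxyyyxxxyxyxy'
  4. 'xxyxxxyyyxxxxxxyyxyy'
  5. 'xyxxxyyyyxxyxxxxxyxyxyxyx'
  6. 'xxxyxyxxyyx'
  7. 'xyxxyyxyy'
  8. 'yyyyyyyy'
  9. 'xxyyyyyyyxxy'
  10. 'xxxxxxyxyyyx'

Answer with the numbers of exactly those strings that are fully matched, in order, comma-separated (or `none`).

1 → no match
2 → no match
3 → no match
4 → no match
5 → match
6 → no match
7 → no match
8 → no match
9 → no match
10 → match

5, 10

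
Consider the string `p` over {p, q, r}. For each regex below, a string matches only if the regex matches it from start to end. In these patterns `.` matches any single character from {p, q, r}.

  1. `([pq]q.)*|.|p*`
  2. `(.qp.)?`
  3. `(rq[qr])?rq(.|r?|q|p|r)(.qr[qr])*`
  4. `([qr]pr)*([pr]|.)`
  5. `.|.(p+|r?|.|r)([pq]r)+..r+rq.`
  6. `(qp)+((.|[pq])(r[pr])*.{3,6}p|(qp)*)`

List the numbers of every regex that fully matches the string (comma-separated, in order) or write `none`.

1, 4, 5

1 → match
2 → no match
3 → no match
4 → match
5 → match
6 → no match — must start with `qp`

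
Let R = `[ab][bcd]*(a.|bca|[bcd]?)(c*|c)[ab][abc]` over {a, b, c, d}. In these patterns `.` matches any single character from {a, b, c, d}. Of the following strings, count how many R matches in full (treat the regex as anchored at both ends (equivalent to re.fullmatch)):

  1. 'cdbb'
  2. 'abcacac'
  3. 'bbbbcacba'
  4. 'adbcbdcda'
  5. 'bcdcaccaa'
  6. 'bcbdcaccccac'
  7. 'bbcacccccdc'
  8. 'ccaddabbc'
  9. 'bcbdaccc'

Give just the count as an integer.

4

1 → no match
2 → match
3 → match
4 → no match
5 → match
6 → match
7 → no match
8 → no match
9 → no match
Total matched: 4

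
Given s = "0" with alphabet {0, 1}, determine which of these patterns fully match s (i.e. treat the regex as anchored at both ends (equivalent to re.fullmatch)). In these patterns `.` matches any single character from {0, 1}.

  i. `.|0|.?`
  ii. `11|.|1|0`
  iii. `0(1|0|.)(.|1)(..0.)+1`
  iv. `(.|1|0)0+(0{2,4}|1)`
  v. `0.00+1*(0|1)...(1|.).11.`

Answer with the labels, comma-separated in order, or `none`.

i, ii

i → match
ii → match
iii → no match — must end with "1"
iv → no match
v → no match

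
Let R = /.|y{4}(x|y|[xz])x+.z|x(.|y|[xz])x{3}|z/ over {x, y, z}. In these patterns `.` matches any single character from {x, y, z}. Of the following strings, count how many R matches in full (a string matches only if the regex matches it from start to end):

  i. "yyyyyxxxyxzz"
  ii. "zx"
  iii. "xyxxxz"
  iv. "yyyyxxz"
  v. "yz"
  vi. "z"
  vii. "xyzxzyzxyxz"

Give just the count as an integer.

i → no match
ii → no match
iii → no match
iv → no match
v → no match
vi → match
vii → no match
Total matched: 1

1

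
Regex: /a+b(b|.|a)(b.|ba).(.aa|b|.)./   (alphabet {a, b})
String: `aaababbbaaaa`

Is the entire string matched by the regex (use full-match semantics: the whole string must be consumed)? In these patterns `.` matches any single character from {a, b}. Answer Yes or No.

Yes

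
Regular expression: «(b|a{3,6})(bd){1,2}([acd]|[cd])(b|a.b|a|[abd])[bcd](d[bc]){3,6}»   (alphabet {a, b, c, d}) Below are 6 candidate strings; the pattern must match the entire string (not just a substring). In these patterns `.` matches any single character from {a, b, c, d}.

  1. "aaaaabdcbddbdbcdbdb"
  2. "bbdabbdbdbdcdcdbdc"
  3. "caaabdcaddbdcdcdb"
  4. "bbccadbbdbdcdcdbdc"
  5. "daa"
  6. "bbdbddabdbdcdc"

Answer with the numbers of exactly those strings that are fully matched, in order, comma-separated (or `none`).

1 → no match
2 → match
3 → no match
4 → no match
5 → no match
6 → match

2, 6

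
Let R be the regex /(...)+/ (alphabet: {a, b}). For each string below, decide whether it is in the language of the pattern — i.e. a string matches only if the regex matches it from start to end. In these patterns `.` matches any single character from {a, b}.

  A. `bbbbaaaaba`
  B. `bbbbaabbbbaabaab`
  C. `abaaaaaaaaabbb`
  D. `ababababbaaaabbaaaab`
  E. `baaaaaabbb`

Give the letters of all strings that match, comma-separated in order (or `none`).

A → no match
B → no match
C → no match
D → no match
E → no match

none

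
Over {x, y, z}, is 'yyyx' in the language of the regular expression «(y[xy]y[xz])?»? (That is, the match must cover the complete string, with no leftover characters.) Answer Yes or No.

Yes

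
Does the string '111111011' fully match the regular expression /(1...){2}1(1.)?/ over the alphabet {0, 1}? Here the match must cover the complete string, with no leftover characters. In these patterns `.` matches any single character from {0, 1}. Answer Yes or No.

Yes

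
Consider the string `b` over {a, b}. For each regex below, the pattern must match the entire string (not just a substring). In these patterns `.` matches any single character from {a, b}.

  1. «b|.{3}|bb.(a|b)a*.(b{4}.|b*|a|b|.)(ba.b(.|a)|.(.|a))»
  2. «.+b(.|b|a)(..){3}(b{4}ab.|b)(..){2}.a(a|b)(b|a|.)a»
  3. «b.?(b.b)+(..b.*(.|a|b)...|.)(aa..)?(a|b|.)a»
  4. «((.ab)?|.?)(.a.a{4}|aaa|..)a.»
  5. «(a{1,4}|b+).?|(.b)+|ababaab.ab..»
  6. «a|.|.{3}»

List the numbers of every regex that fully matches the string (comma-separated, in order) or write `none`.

1 → match
2 → no match — must end with `a`
3 → no match — must end with `a`
4 → no match
5 → match
6 → match

1, 5, 6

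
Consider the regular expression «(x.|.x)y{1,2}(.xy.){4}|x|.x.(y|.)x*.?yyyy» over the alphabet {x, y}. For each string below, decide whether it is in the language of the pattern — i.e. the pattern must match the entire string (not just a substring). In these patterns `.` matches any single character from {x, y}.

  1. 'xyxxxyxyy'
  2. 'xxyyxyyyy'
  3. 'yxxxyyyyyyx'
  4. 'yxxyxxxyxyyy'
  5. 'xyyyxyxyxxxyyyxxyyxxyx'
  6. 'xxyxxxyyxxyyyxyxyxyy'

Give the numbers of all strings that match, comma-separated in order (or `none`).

2

1 → no match
2 → match
3 → no match
4 → no match
5 → no match
6 → no match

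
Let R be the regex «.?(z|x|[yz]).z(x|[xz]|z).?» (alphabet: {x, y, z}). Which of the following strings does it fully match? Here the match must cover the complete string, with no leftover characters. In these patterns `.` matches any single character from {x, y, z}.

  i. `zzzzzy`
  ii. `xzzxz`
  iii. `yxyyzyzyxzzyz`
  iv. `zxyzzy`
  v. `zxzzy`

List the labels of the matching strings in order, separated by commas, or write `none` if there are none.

i → match
ii → match
iii → no match
iv → match
v → match

i, ii, iv, v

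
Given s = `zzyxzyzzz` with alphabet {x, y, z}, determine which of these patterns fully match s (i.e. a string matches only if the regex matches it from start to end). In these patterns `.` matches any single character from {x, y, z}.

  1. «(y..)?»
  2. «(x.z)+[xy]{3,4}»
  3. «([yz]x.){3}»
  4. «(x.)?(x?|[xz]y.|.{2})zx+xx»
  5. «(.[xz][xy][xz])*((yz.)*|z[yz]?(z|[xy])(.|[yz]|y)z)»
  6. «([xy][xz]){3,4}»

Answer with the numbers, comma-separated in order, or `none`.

5

1 → no match
2 → no match — must start with `x`
3 → no match
4 → no match — must end with `xxx`
5 → match
6 → no match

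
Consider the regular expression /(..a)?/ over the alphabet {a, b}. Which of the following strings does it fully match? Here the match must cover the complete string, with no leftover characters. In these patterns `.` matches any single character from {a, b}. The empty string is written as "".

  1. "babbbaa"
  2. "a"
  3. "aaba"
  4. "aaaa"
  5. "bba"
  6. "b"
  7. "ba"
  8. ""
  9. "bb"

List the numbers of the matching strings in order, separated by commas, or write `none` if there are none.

1 → no match
2 → no match
3 → no match
4 → no match
5 → match
6 → no match
7 → no match
8 → match
9 → no match

5, 8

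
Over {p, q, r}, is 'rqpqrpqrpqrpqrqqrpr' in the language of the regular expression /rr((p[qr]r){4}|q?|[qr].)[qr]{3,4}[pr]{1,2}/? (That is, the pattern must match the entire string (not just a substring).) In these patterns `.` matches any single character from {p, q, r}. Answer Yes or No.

Every match must start with 'rr', but 'rqpqrpqrpqrpqrqqrpr' does not.

No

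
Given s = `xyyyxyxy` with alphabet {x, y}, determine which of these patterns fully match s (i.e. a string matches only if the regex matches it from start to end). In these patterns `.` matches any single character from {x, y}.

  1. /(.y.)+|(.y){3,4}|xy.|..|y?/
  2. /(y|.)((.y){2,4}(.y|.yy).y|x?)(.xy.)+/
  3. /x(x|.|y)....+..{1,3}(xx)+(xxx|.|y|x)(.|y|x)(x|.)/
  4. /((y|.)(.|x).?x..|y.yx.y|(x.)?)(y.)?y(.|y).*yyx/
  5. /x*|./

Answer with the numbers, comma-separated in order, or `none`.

1

1 → match
2 → no match
3 → no match
4 → no match — must end with `yyx`
5 → no match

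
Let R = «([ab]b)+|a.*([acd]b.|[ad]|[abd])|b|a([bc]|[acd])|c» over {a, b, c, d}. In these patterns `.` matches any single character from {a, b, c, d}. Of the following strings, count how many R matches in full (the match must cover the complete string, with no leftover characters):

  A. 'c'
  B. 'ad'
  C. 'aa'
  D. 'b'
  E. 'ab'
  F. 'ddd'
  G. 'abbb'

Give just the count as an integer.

6

A → match
B → match
C → match
D → match
E → match
F → no match
G → match
Total matched: 6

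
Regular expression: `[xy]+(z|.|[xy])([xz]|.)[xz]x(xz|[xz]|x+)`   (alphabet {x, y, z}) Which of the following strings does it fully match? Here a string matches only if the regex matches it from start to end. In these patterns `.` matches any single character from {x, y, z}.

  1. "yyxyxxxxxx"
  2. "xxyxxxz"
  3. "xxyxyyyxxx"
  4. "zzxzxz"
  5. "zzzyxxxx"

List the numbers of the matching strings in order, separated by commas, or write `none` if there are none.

1. "yyxyxxxxxx" → match
2. "xxyxxxz" → match
3. "xxyxyyyxxx" → match
4. "zzxzxz" → no match
5. "zzzyxxxx" → no match

1, 2, 3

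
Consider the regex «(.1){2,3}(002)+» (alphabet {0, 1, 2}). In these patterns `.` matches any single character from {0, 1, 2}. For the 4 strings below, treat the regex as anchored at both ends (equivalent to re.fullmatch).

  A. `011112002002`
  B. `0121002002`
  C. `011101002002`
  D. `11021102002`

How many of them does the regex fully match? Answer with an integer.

A → no match
B → match
C → match
D → no match
Total matched: 2

2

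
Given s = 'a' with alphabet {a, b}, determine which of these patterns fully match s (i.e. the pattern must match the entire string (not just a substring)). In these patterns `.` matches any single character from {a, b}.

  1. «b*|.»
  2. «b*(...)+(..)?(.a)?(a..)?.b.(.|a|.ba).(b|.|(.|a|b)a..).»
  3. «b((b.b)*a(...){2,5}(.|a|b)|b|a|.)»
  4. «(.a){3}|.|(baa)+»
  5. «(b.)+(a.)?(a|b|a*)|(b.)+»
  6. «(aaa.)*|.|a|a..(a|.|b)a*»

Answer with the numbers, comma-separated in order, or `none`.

1 → match
2 → no match
3 → no match — must start with 'b'
4 → match
5 → no match — must start with 'b'
6 → match

1, 4, 6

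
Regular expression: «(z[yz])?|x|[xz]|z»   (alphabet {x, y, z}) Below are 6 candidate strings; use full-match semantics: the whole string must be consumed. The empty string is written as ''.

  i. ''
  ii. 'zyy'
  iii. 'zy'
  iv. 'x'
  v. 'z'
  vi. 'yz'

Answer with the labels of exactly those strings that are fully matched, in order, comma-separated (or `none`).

i → match
ii → no match
iii → match
iv → match
v → match
vi → no match

i, iii, iv, v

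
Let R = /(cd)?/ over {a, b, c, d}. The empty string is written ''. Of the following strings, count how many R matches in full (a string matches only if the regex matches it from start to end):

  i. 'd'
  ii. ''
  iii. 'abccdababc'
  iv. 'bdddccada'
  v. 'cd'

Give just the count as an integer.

i → no match
ii → match
iii → no match
iv → no match
v → match
Total matched: 2

2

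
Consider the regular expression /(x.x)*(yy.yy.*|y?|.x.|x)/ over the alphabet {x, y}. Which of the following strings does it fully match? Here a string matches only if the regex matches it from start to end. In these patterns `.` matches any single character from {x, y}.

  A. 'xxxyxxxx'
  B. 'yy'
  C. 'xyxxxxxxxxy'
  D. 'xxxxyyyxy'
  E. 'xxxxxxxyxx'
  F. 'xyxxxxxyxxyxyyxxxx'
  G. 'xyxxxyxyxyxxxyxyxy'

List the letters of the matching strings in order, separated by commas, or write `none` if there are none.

E

A → no match
B → no match
C → no match
D → no match
E → match
F → no match
G → no match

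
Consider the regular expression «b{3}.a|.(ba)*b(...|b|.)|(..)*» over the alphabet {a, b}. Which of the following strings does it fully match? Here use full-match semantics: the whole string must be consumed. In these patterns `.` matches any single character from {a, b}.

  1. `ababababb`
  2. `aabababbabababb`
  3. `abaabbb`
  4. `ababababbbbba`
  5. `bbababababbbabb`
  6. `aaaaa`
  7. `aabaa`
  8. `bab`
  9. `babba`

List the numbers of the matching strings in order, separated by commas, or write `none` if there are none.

1

1 → match
2 → no match
3 → no match
4 → no match
5 → no match
6 → no match
7 → no match
8 → no match
9 → no match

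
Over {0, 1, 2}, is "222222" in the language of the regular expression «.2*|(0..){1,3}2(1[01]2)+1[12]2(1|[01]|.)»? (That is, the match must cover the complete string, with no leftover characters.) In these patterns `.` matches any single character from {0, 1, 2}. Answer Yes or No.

Yes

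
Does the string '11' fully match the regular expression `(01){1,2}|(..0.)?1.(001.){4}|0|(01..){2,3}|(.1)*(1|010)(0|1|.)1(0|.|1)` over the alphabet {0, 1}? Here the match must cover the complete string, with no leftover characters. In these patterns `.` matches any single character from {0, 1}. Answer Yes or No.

No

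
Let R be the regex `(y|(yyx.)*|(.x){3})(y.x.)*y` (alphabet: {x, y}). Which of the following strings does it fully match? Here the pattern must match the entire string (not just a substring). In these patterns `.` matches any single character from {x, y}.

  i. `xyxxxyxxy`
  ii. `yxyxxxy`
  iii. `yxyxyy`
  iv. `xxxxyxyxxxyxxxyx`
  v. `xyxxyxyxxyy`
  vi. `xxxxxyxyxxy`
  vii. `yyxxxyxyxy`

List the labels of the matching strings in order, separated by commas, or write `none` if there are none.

ii

i → no match
ii → match
iii → no match
iv → no match — must end with `y`
v → no match
vi → no match
vii → no match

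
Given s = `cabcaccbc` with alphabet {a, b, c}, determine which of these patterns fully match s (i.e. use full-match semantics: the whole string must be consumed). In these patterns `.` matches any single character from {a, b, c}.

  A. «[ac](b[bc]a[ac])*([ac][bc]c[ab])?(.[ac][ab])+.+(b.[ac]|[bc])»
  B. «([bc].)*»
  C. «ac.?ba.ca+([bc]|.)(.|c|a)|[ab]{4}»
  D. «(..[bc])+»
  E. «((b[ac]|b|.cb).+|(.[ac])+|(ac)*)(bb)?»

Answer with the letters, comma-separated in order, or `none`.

D

A → no match
B → no match
C → no match
D → match
E → no match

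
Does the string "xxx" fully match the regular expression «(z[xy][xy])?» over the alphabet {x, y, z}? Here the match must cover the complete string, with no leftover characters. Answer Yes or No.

No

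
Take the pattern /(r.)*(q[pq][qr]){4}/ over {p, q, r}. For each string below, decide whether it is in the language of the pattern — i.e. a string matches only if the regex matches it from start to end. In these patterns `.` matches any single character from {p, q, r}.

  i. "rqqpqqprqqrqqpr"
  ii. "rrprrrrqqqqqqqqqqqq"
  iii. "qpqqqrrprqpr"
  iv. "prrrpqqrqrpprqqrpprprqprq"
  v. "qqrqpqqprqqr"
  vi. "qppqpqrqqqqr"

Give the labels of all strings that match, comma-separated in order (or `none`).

v

i → no match
ii → no match
iii → no match
iv → no match
v → match
vi → no match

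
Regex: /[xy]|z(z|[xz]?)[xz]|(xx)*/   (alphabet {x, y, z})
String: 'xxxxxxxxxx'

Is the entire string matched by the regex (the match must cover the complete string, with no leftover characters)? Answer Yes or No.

Yes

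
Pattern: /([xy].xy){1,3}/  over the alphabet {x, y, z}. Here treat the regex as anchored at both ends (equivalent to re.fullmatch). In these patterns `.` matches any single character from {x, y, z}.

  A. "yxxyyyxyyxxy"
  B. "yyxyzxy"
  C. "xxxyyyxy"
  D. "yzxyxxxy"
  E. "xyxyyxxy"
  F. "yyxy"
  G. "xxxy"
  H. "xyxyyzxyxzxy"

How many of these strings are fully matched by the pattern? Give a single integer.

7

A → match
B → no match
C → match
D → match
E → match
F → match
G → match
H → match
Total matched: 7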